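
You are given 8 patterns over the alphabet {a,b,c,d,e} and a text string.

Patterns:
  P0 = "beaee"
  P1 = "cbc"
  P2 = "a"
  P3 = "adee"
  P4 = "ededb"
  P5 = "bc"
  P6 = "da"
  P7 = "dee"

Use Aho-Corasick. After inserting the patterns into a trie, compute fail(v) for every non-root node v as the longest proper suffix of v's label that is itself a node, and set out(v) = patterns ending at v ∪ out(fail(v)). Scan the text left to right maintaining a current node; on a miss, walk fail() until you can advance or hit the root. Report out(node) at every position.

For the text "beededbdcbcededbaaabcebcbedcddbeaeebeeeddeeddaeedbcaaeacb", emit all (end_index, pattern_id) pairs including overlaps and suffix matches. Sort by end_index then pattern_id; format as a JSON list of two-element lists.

Build:
Trie (insert patterns):
  n0 'ε': a→9 b→1 c→6 d→19 e→13
  n1 'b': c→18 e→2
  n2 'be': a→3
  n3 'bea': e→4
  n4 'beae': e→5
  n5 'beaee': ·  [P0 ends]
  n6 'c': b→7
  n7 'cb': c→8
  n8 'cbc': ·  [P1 ends]
  n9 'a': d→10  [P2 ends]
  n10 'ad': e→11
  n11 'ade': e→12
  n12 'adee': ·  [P3 ends]
  n13 'e': d→14
  n14 'ed': e→15
  n15 'ede': d→16
  n16 'eded': b→17
  n17 'ededb': ·  [P4 ends]
  n18 'bc': ·  [P5 ends]
  n19 'd': a→20 e→21
  n20 'da': ·  [P6 ends]
  n21 'de': e→22
  n22 'dee': ·  [P7 ends]

Failure links (BFS by depth):
  n1('b'): parent n0 fail=0; on 'b' 0 → fail=0;  out ∅∪∅=∅
  n6('c'): parent n0 fail=0; on 'c' 0 → fail=0;  out ∅∪∅=∅
  n9('a'): parent n0 fail=0; on 'a' 0 → fail=0;  out {2}∪∅={2}
  n13('e'): parent n0 fail=0; on 'e' 0 → fail=0;  out ∅∪∅=∅
  n19('d'): parent n0 fail=0; on 'd' 0 → fail=0;  out ∅∪∅=∅
  n2('be'): parent n1 fail=0; on 'e' 0 → fail=13;  out ∅∪∅=∅
  n7('cb'): parent n6 fail=0; on 'b' 0 → fail=1;  out ∅∪∅=∅
  n10('ad'): parent n9 fail=0; on 'd' 0 → fail=19;  out ∅∪∅=∅
  n14('ed'): parent n13 fail=0; on 'd' 0 → fail=19;  out ∅∪∅=∅
  n18('bc'): parent n1 fail=0; on 'c' 0 → fail=6;  out {5}∪∅={5}
  n20('da'): parent n19 fail=0; on 'a' 0 → fail=9;  out {6}∪{2}={2,6}
  n21('de'): parent n19 fail=0; on 'e' 0 → fail=13;  out ∅∪∅=∅
  n3('bea'): parent n2 fail=13; on 'a' 13→0 → fail=9;  out ∅∪{2}={2}
  n8('cbc'): parent n7 fail=1; on 'c' 1 → fail=18;  out {1}∪{5}={1,5}
  n11('ade'): parent n10 fail=19; on 'e' 19 → fail=21;  out ∅∪∅=∅
  n15('ede'): parent n14 fail=19; on 'e' 19 → fail=21;  out ∅∪∅=∅
  n22('dee'): parent n21 fail=13; on 'e' 13→0 → fail=13;  out {7}∪∅={7}
  n4('beae'): parent n3 fail=9; on 'e' 9→0 → fail=13;  out ∅∪∅=∅
  n12('adee'): parent n11 fail=21; on 'e' 21 → fail=22;  out {3}∪{7}={3,7}
  n16('eded'): parent n15 fail=21; on 'd' 21→13 → fail=14;  out ∅∪∅=∅
  n5('beaee'): parent n4 fail=13; on 'e' 13→0 → fail=13;  out {0}∪∅={0}
  n17('ededb'): parent n16 fail=14; on 'b' 14→19→0 → fail=1;  out {4}∪∅={4}

Run:
[0] read 'b'  n0⇒n1
[1] read 'e'  n1⇒n2
[2] read 'e'  n2⇒n13 (via fail)
[3] read 'd'  n13⇒n14
[4] read 'e'  n14⇒n15
[5] read 'd'  n15⇒n16
[6] read 'b'  n16⇒n17  ** P4@[2:6]
[7] read 'd'  n17⇒n19 (via fail)
[8] read 'c'  n19⇒n6 (via fail)
[9] read 'b'  n6⇒n7
[10] read 'c'  n7⇒n8  ** P1@[8:10],P5@[9:10]
[11] read 'e'  n8⇒n13 (via fail)
[12] read 'd'  n13⇒n14
[13] read 'e'  n14⇒n15
[14] read 'd'  n15⇒n16
[15] read 'b'  n16⇒n17  ** P4@[11:15]
[16] read 'a'  n17⇒n9 (via fail)  ** P2@[16:16]
[17] read 'a'  n9⇒n9 (via fail)  ** P2@[17:17]
[18] read 'a'  n9⇒n9 (via fail)  ** P2@[18:18]
[19] read 'b'  n9⇒n1 (via fail)
[20] read 'c'  n1⇒n18  ** P5@[19:20]
[21] read 'e'  n18⇒n13 (via fail)
[22] read 'b'  n13⇒n1 (via fail)
[23] read 'c'  n1⇒n18  ** P5@[22:23]
[24] read 'b'  n18⇒n7 (via fail)
[25] read 'e'  n7⇒n2 (via fail)
[26] read 'd'  n2⇒n14 (via fail)
[27] read 'c'  n14⇒n6 (via fail)
[28] read 'd'  n6⇒n19 (via fail)
[29] read 'd'  n19⇒n19 (via fail)
[30] read 'b'  n19⇒n1 (via fail)
[31] read 'e'  n1⇒n2
[32] read 'a'  n2⇒n3  ** P2@[32:32]
[33] read 'e'  n3⇒n4
[34] read 'e'  n4⇒n5  ** P0@[30:34]
[35] read 'b'  n5⇒n1 (via fail)
[36] read 'e'  n1⇒n2
[37] read 'e'  n2⇒n13 (via fail)
[38] read 'e'  n13⇒n13 (via fail)
[39] read 'd'  n13⇒n14
[40] read 'd'  n14⇒n19 (via fail)
[41] read 'e'  n19⇒n21
[42] read 'e'  n21⇒n22  ** P7@[40:42]
[43] read 'd'  n22⇒n14 (via fail)
[44] read 'd'  n14⇒n19 (via fail)
[45] read 'a'  n19⇒n20  ** P2@[45:45],P6@[44:45]
[46] read 'e'  n20⇒n13 (via fail)
[47] read 'e'  n13⇒n13 (via fail)
[48] read 'd'  n13⇒n14
[49] read 'b'  n14⇒n1 (via fail)
[50] read 'c'  n1⇒n18  ** P5@[49:50]
[51] read 'a'  n18⇒n9 (via fail)  ** P2@[51:51]
[52] read 'a'  n9⇒n9 (via fail)  ** P2@[52:52]
[53] read 'e'  n9⇒n13 (via fail)
[54] read 'a'  n13⇒n9 (via fail)  ** P2@[54:54]
[55] read 'c'  n9⇒n6 (via fail)
[56] read 'b'  n6⇒n7

Matches: [[6,4],[10,1],[10,5],[15,4],[16,2],[17,2],[18,2],[20,5],[23,5],[32,2],[34,0],[42,7],[45,2],[45,6],[50,5],[51,2],[52,2],[54,2]]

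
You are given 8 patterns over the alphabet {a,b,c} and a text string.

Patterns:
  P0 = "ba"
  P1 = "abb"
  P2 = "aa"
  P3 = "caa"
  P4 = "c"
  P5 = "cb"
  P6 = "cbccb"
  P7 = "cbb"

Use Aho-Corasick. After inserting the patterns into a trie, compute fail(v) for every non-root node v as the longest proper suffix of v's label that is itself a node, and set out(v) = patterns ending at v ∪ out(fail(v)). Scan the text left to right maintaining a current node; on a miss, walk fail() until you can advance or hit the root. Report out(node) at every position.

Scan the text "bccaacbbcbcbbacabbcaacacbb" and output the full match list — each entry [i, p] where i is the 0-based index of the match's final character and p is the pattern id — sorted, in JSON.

Build:
Trie (insert patterns):
  0='ε' goto a→3 b→1 c→7
  1='b' goto a→2
  2='ba' goto ·  ←P0
  3='a' goto a→6 b→4
  4='ab' goto b→5
  5='abb' goto ·  ←P1
  6='aa' goto ·  ←P2
  7='c' goto a→8 b→10  ←P4
  8='ca' goto a→9
  9='caa' goto ·  ←P3
  10='cb' goto b→14 c→11  ←P5
  11='cbc' goto c→12
  12='cbcc' goto b→13
  13='cbccb' goto ·  ←P6
  14='cbb' goto ·  ←P7

Failure links (BFS by depth):
  n1('b'): parent n0 fail=0; on 'b' 0 → fail=0;  out ∅∪∅=∅
  n3('a'): parent n0 fail=0; on 'a' 0 → fail=0;  out ∅∪∅=∅
  n7('c'): parent n0 fail=0; on 'c' 0 → fail=0;  out {4}∪∅={4}
  n2('ba'): parent n1 fail=0; on 'a' 0 → fail=3;  out {0}∪∅={0}
  n4('ab'): parent n3 fail=0; on 'b' 0 → fail=1;  out ∅∪∅=∅
  n6('aa'): parent n3 fail=0; on 'a' 0 → fail=3;  out {2}∪∅={2}
  n8('ca'): parent n7 fail=0; on 'a' 0 → fail=3;  out ∅∪∅=∅
  n10('cb'): parent n7 fail=0; on 'b' 0 → fail=1;  out {5}∪∅={5}
  n5('abb'): parent n4 fail=1; on 'b' 1→0 → fail=1;  out {1}∪∅={1}
  n9('caa'): parent n8 fail=3; on 'a' 3 → fail=6;  out {3}∪{2}={2,3}
  n11('cbc'): parent n10 fail=1; on 'c' 1→0 → fail=7;  out ∅∪{4}={4}
  n14('cbb'): parent n10 fail=1; on 'b' 1→0 → fail=1;  out {7}∪∅={7}
  n12('cbcc'): parent n11 fail=7; on 'c' 7→0 → fail=7;  out ∅∪{4}={4}
  n13('cbccb'): parent n12 fail=7; on 'b' 7 → fail=10;  out {6}∪{5}={5,6}

Scan:
[0] read 'b'  n0⇒n1
[1] read 'c'  n1⇒n7 ·f  emit P4@[1:1]
[2] read 'c'  n7⇒n7 ·f  emit P4@[2:2]
[3] read 'a'  n7⇒n8
[4] read 'a'  n8⇒n9  emit P2@[3:4],P3@[2:4]
[5] read 'c'  n9⇒n7 ·f  emit P4@[5:5]
[6] read 'b'  n7⇒n10  emit P5@[5:6]
[7] read 'b'  n10⇒n14  emit P7@[5:7]
[8] read 'c'  n14⇒n7 ·f  emit P4@[8:8]
[9] read 'b'  n7⇒n10  emit P5@[8:9]
[10] read 'c'  n10⇒n11  emit P4@[10:10]
[11] read 'b'  n11⇒n10 ·f  emit P5@[10:11]
[12] read 'b'  n10⇒n14  emit P7@[10:12]
[13] read 'a'  n14⇒n2 ·f  emit P0@[12:13]
[14] read 'c'  n2⇒n7 ·f  emit P4@[14:14]
[15] read 'a'  n7⇒n8
[16] read 'b'  n8⇒n4 ·f
[17] read 'b'  n4⇒n5  emit P1@[15:17]
[18] read 'c'  n5⇒n7 ·f  emit P4@[18:18]
[19] read 'a'  n7⇒n8
[20] read 'a'  n8⇒n9  emit P2@[19:20],P3@[18:20]
[21] read 'c'  n9⇒n7 ·f  emit P4@[21:21]
[22] read 'a'  n7⇒n8
[23] read 'c'  n8⇒n7 ·f  emit P4@[23:23]
[24] read 'b'  n7⇒n10  emit P5@[23:24]
[25] read 'b'  n10⇒n14  emit P7@[23:25]

Matches: [[1,4],[2,4],[4,2],[4,3],[5,4],[6,5],[7,7],[8,4],[9,5],[10,4],[11,5],[12,7],[13,0],[14,4],[17,1],[18,4],[20,2],[20,3],[21,4],[23,4],[24,5],[25,7]]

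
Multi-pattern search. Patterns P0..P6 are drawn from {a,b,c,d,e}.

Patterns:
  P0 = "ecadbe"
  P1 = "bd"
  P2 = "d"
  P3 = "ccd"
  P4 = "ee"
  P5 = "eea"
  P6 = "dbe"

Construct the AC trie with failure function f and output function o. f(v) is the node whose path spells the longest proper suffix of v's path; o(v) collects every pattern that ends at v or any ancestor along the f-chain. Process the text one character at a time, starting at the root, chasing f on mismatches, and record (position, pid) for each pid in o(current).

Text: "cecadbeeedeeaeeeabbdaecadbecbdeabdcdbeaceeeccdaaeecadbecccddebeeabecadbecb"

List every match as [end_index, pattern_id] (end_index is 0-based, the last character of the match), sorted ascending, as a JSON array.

Construct AC machine:
Trie (insert patterns):
  0='ε' goto b→7 c→10 d→9 e→1
  1='e' goto c→2 e→13
  2='ec' goto a→3
  3='eca' goto d→4
  4='ecad' goto b→5
  5='ecadb' goto e→6
  6='ecadbe' goto ·  [P0 ends]
  7='b' goto d→8
  8='bd' goto ·  [P1 ends]
  9='d' goto b→15  [P2 ends]
  10='c' goto c→11
  11='cc' goto d→12
  12='ccd' goto ·  [P3 ends]
  13='ee' goto a→14  [P4 ends]
  14='eea' goto ·  [P5 ends]
  15='db' goto e→16
  16='dbe' goto ·  [P6 ends]

Failure links (BFS by depth):
  fail(1) 'e': from fail(0)=0 chase 'e': 0 ⇒ 0;  out=∅∪out(0)=∅
  fail(7) 'b': from fail(0)=0 chase 'b': 0 ⇒ 0;  out=∅∪out(0)=∅
  fail(9) 'd': from fail(0)=0 chase 'd': 0 ⇒ 0;  out={2}∪out(0)={2}
  fail(10) 'c': from fail(0)=0 chase 'c': 0 ⇒ 0;  out=∅∪out(0)=∅
  fail(2) 'ec': from fail(1)=0 chase 'c': 0 ⇒ 10;  out=∅∪out(10)=∅
  fail(8) 'bd': from fail(7)=0 chase 'd': 0 ⇒ 9;  out={1}∪out(9)={1,2}
  fail(11) 'cc': from fail(10)=0 chase 'c': 0 ⇒ 10;  out=∅∪out(10)=∅
  fail(13) 'ee': from fail(1)=0 chase 'e': 0 ⇒ 1;  out={4}∪out(1)={4}
  fail(15) 'db': from fail(9)=0 chase 'b': 0 ⇒ 7;  out=∅∪out(7)=∅
  fail(3) 'eca': from fail(2)=10 chase 'a': 10→0 ⇒ 0;  out=∅∪out(0)=∅
  fail(12) 'ccd': from fail(11)=10 chase 'd': 10→0 ⇒ 9;  out={3}∪out(9)={2,3}
  fail(14) 'eea': from fail(13)=1 chase 'a': 1→0 ⇒ 0;  out={5}∪out(0)={5}
  fail(16) 'dbe': from fail(15)=7 chase 'e': 7→0 ⇒ 1;  out={6}∪out(1)={6}
  fail(4) 'ecad': from fail(3)=0 chase 'd': 0 ⇒ 9;  out=∅∪out(9)={2}
  fail(5) 'ecadb': from fail(4)=9 chase 'b': 9 ⇒ 15;  out=∅∪out(15)=∅
  fail(6) 'ecadbe': from fail(5)=15 chase 'e': 15 ⇒ 16;  out={0}∪out(16)={0,6}

Text stream:
pos 0 'c': at 10
pos 1 'e': at 1 (fail-walked)
pos 2 'c': at 2
pos 3 'a': at 3
pos 4 'd': at 4  emit P2@[4:4]
pos 5 'b': at 5
pos 6 'e': at 6  emit P0@[1:6],P6@[4:6]
pos 7 'e': at 13 (fail-walked)  emit P4@[6:7]
pos 8 'e': at 13 (fail-walked)  emit P4@[7:8]
pos 9 'd': at 9 (fail-walked)  emit P2@[9:9]
pos 10 'e': at 1 (fail-walked)
pos 11 'e': at 13  emit P4@[10:11]
pos 12 'a': at 14  emit P5@[10:12]
pos 13 'e': at 1 (fail-walked)
pos 14 'e': at 13  emit P4@[13:14]
pos 15 'e': at 13 (fail-walked)  emit P4@[14:15]
pos 16 'a': at 14  emit P5@[14:16]
pos 17 'b': at 7 (fail-walked)
pos 18 'b': at 7 (fail-walked)
pos 19 'd': at 8  emit P1@[18:19],P2@[19:19]
pos 20 'a': at 0 (fail-walked)
pos 21 'e': at 1
pos 22 'c': at 2
pos 23 'a': at 3
pos 24 'd': at 4  emit P2@[24:24]
pos 25 'b': at 5
pos 26 'e': at 6  emit P0@[21:26],P6@[24:26]
pos 27 'c': at 2 (fail-walked)
pos 28 'b': at 7 (fail-walked)
pos 29 'd': at 8  emit P1@[28:29],P2@[29:29]
pos 30 'e': at 1 (fail-walked)
pos 31 'a': at 0 (fail-walked)
pos 32 'b': at 7
pos 33 'd': at 8  emit P1@[32:33],P2@[33:33]
pos 34 'c': at 10 (fail-walked)
pos 35 'd': at 9 (fail-walked)  emit P2@[35:35]
pos 36 'b': at 15
pos 37 'e': at 16  emit P6@[35:37]
pos 38 'a': at 0 (fail-walked)
pos 39 'c': at 10
pos 40 'e': at 1 (fail-walked)
pos 41 'e': at 13  emit P4@[40:41]
pos 42 'e': at 13 (fail-walked)  emit P4@[41:42]
pos 43 'c': at 2 (fail-walked)
pos 44 'c': at 11 (fail-walked)
pos 45 'd': at 12  emit P2@[45:45],P3@[43:45]
pos 46 'a': at 0 (fail-walked)
pos 47 'a': at 0
pos 48 'e': at 1
pos 49 'e': at 13  emit P4@[48:49]
pos 50 'c': at 2 (fail-walked)
pos 51 'a': at 3
pos 52 'd': at 4  emit P2@[52:52]
pos 53 'b': at 5
pos 54 'e': at 6  emit P0@[49:54],P6@[52:54]
pos 55 'c': at 2 (fail-walked)
pos 56 'c': at 11 (fail-walked)
pos 57 'c': at 11 (fail-walked)
pos 58 'd': at 12  emit P2@[58:58],P3@[56:58]
pos 59 'd': at 9 (fail-walked)  emit P2@[59:59]
pos 60 'e': at 1 (fail-walked)
pos 61 'b': at 7 (fail-walked)
pos 62 'e': at 1 (fail-walked)
pos 63 'e': at 13  emit P4@[62:63]
pos 64 'a': at 14  emit P5@[62:64]
pos 65 'b': at 7 (fail-walked)
pos 66 'e': at 1 (fail-walked)
pos 67 'c': at 2
pos 68 'a': at 3
pos 69 'd': at 4  emit P2@[69:69]
pos 70 'b': at 5
pos 71 'e': at 6  emit P0@[66:71],P6@[69:71]
pos 72 'c': at 2 (fail-walked)
pos 73 'b': at 7 (fail-walked)

All matches (sorted): [[4,2],[6,0],[6,6],[7,4],[8,4],[9,2],[11,4],[12,5],[14,4],[15,4],[16,5],[19,1],[19,2],[24,2],[26,0],[26,6],[29,1],[29,2],[33,1],[33,2],[35,2],[37,6],[41,4],[42,4],[45,2],[45,3],[49,4],[52,2],[54,0],[54,6],[58,2],[58,3],[59,2],[63,4],[64,5],[69,2],[71,0],[71,6]]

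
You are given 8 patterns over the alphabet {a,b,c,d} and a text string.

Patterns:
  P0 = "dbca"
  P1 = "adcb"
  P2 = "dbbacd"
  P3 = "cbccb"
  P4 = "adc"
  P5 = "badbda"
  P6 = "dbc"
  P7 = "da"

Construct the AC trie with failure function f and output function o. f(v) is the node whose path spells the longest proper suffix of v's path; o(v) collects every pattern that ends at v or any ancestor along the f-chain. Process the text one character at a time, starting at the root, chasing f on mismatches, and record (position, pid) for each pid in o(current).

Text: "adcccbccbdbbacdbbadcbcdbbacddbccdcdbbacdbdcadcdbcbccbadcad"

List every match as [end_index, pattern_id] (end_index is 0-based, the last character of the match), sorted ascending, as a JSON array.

Build:
Trie (insert patterns):
  0='ε' goto a→5 b→18 c→13 d→1
  1='d' goto a→24 b→2
  2='db' goto b→9 c→3
  3='dbc' goto a→4  [P6 ends]
  4='dbca' goto ·  [P0 ends]
  5='a' goto d→6
  6='ad' goto c→7
  7='adc' goto b→8  [P4 ends]
  8='adcb' goto ·  [P1 ends]
  9='dbb' goto a→10
  10='dbba' goto c→11
  11='dbbac' goto d→12
  12='dbbacd' goto ·  [P2 ends]
  13='c' goto b→14
  14='cb' goto c→15
  15='cbc' goto c→16
  16='cbcc' goto b→17
  17='cbccb' goto ·  [P3 ends]
  18='b' goto a→19
  19='ba' goto d→20
  20='bad' goto b→21
  21='badb' goto d→22
  22='badbd' goto a→23
  23='badbda' goto ·  [P5 ends]
  24='da' goto ·  [P7 ends]

Failure links (BFS by depth):
  n1('d'): parent n0 fail=0; on 'd' 0 → fail=0;  out ∅∪∅=∅
  n5('a'): parent n0 fail=0; on 'a' 0 → fail=0;  out ∅∪∅=∅
  n13('c'): parent n0 fail=0; on 'c' 0 → fail=0;  out ∅∪∅=∅
  n18('b'): parent n0 fail=0; on 'b' 0 → fail=0;  out ∅∪∅=∅
  n2('db'): parent n1 fail=0; on 'b' 0 → fail=18;  out ∅∪∅=∅
  n6('ad'): parent n5 fail=0; on 'd' 0 → fail=1;  out ∅∪∅=∅
  n14('cb'): parent n13 fail=0; on 'b' 0 → fail=18;  out ∅∪∅=∅
  n19('ba'): parent n18 fail=0; on 'a' 0 → fail=5;  out ∅∪∅=∅
  n24('da'): parent n1 fail=0; on 'a' 0 → fail=5;  out {7}∪∅={7}
  n3('dbc'): parent n2 fail=18; on 'c' 18→0 → fail=13;  out {6}∪∅={6}
  n7('adc'): parent n6 fail=1; on 'c' 1→0 → fail=13;  out {4}∪∅={4}
  n9('dbb'): parent n2 fail=18; on 'b' 18→0 → fail=18;  out ∅∪∅=∅
  n15('cbc'): parent n14 fail=18; on 'c' 18→0 → fail=13;  out ∅∪∅=∅
  n20('bad'): parent n19 fail=5; on 'd' 5 → fail=6;  out ∅∪∅=∅
  n4('dbca'): parent n3 fail=13; on 'a' 13→0 → fail=5;  out {0}∪∅={0}
  n8('adcb'): parent n7 fail=13; on 'b' 13 → fail=14;  out {1}∪∅={1}
  n10('dbba'): parent n9 fail=18; on 'a' 18 → fail=19;  out ∅∪∅=∅
  n16('cbcc'): parent n15 fail=13; on 'c' 13→0 → fail=13;  out ∅∪∅=∅
  n21('badb'): parent n20 fail=6; on 'b' 6→1 → fail=2;  out ∅∪∅=∅
  n11('dbbac'): parent n10 fail=19; on 'c' 19→5→0 → fail=13;  out ∅∪∅=∅
  n17('cbccb'): parent n16 fail=13; on 'b' 13 → fail=14;  out {3}∪∅={3}
  n22('badbd'): parent n21 fail=2; on 'd' 2→18→0 → fail=1;  out ∅∪∅=∅
  n12('dbbacd'): parent n11 fail=13; on 'd' 13→0 → fail=1;  out {2}∪∅={2}
  n23('badbda'): parent n22 fail=1; on 'a' 1 → fail=24;  out {5}∪{7}={5,7}

Scan:
i=0 'a': node 0→5
i=1 'd': node 5→6
i=2 'c': node 6→7  emit P4@[0:2]
i=3 'c': node 7→13 (fail-walked)
i=4 'c': node 13→13 (fail-walked)
i=5 'b': node 13→14
i=6 'c': node 14→15
i=7 'c': node 15→16
i=8 'b': node 16→17  emit P3@[4:8]
i=9 'd': node 17→1 (fail-walked)
i=10 'b': node 1→2
i=11 'b': node 2→9
i=12 'a': node 9→10
i=13 'c': node 10→11
i=14 'd': node 11→12  emit P2@[9:14]
i=15 'b': node 12→2 (fail-walked)
i=16 'b': node 2→9
i=17 'a': node 9→10
i=18 'd': node 10→20 (fail-walked)
i=19 'c': node 20→7 (fail-walked)  emit P4@[17:19]
i=20 'b': node 7→8  emit P1@[17:20]
i=21 'c': node 8→15 (fail-walked)
i=22 'd': node 15→1 (fail-walked)
i=23 'b': node 1→2
i=24 'b': node 2→9
i=25 'a': node 9→10
i=26 'c': node 10→11
i=27 'd': node 11→12  emit P2@[22:27]
i=28 'd': node 12→1 (fail-walked)
i=29 'b': node 1→2
i=30 'c': node 2→3  emit P6@[28:30]
i=31 'c': node 3→13 (fail-walked)
i=32 'd': node 13→1 (fail-walked)
i=33 'c': node 1→13 (fail-walked)
i=34 'd': node 13→1 (fail-walked)
i=35 'b': node 1→2
i=36 'b': node 2→9
i=37 'a': node 9→10
i=38 'c': node 10→11
i=39 'd': node 11→12  emit P2@[34:39]
i=40 'b': node 12→2 (fail-walked)
i=41 'd': node 2→1 (fail-walked)
i=42 'c': node 1→13 (fail-walked)
i=43 'a': node 13→5 (fail-walked)
i=44 'd': node 5→6
i=45 'c': node 6→7  emit P4@[43:45]
i=46 'd': node 7→1 (fail-walked)
i=47 'b': node 1→2
i=48 'c': node 2→3  emit P6@[46:48]
i=49 'b': node 3→14 (fail-walked)
i=50 'c': node 14→15
i=51 'c': node 15→16
i=52 'b': node 16→17  emit P3@[48:52]
i=53 'a': node 17→19 (fail-walked)
i=54 'd': node 19→20
i=55 'c': node 20→7 (fail-walked)  emit P4@[53:55]
i=56 'a': node 7→5 (fail-walked)
i=57 'd': node 5→6

Result: [[2,4],[8,3],[14,2],[19,4],[20,1],[27,2],[30,6],[39,2],[45,4],[48,6],[52,3],[55,4]]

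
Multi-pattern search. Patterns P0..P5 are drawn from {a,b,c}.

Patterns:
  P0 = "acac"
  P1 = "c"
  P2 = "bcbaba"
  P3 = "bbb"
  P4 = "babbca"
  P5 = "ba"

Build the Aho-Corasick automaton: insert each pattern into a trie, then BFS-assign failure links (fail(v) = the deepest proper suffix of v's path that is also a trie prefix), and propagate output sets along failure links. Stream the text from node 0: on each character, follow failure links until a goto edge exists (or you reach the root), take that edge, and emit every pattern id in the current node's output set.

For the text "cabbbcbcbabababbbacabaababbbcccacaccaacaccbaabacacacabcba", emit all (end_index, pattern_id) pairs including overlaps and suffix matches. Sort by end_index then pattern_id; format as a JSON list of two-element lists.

Construct AC machine:
Trie (insert patterns):
  n0 'ε': a→1 b→6 c→5
  n1 'a': c→2
  n2 'ac': a→3
  n3 'aca': c→4
  n4 'acac': ·  [P0 ends]
  n5 'c': ·  [P1 ends]
  n6 'b': a→14 b→12 c→7
  n7 'bc': b→8
  n8 'bcb': a→9
  n9 'bcba': b→10
  n10 'bcbab': a→11
  n11 'bcbaba': ·  [P2 ends]
  n12 'bb': b→13
  n13 'bbb': ·  [P3 ends]
  n14 'ba': b→15  [P5 ends]
  n15 'bab': b→16
  n16 'babb': c→17
  n17 'babbc': a→18
  n18 'babbca': ·  [P4 ends]

BFS fail/out derivation:
  n1('a'): parent n0 fail=0; on 'a' 0 → fail=0;  out ∅∪∅=∅
  n5('c'): parent n0 fail=0; on 'c' 0 → fail=0;  out {1}∪∅={1}
  n6('b'): parent n0 fail=0; on 'b' 0 → fail=0;  out ∅∪∅=∅
  n2('ac'): parent n1 fail=0; on 'c' 0 → fail=5;  out ∅∪{1}={1}
  n7('bc'): parent n6 fail=0; on 'c' 0 → fail=5;  out ∅∪{1}={1}
  n12('bb'): parent n6 fail=0; on 'b' 0 → fail=6;  out ∅∪∅=∅
  n14('ba'): parent n6 fail=0; on 'a' 0 → fail=1;  out {5}∪∅={5}
  n3('aca'): parent n2 fail=5; on 'a' 5→0 → fail=1;  out ∅∪∅=∅
  n8('bcb'): parent n7 fail=5; on 'b' 5→0 → fail=6;  out ∅∪∅=∅
  n13('bbb'): parent n12 fail=6; on 'b' 6 → fail=12;  out {3}∪∅={3}
  n15('bab'): parent n14 fail=1; on 'b' 1→0 → fail=6;  out ∅∪∅=∅
  n4('acac'): parent n3 fail=1; on 'c' 1 → fail=2;  out {0}∪{1}={0,1}
  n9('bcba'): parent n8 fail=6; on 'a' 6 → fail=14;  out ∅∪{5}={5}
  n16('babb'): parent n15 fail=6; on 'b' 6 → fail=12;  out ∅∪∅=∅
  n10('bcbab'): parent n9 fail=14; on 'b' 14 → fail=15;  out ∅∪∅=∅
  n17('babbc'): parent n16 fail=12; on 'c' 12→6 → fail=7;  out ∅∪{1}={1}
  n11('bcbaba'): parent n10 fail=15; on 'a' 15→6 → fail=14;  out {2}∪{5}={2,5}
  n18('babbca'): parent n17 fail=7; on 'a' 7→5→0 → fail=1;  out {4}∪∅={4}

Scan:
i=0 'c': node 0→5  emit P1@[0:0]
i=1 'a': node 5→1 (via fail)
i=2 'b': node 1→6 (via fail)
i=3 'b': node 6→12
i=4 'b': node 12→13  emit P3@[2:4]
i=5 'c': node 13→7 (via fail)  emit P1@[5:5]
i=6 'b': node 7→8
i=7 'c': node 8→7 (via fail)  emit P1@[7:7]
i=8 'b': node 7→8
i=9 'a': node 8→9  emit P5@[8:9]
i=10 'b': node 9→10
i=11 'a': node 10→11  emit P2@[6:11],P5@[10:11]
i=12 'b': node 11→15 (via fail)
i=13 'a': node 15→14 (via fail)  emit P5@[12:13]
i=14 'b': node 14→15
i=15 'b': node 15→16
i=16 'b': node 16→13 (via fail)  emit P3@[14:16]
i=17 'a': node 13→14 (via fail)  emit P5@[16:17]
i=18 'c': node 14→2 (via fail)  emit P1@[18:18]
i=19 'a': node 2→3
i=20 'b': node 3→6 (via fail)
i=21 'a': node 6→14  emit P5@[20:21]
i=22 'a': node 14→1 (via fail)
i=23 'b': node 1→6 (via fail)
i=24 'a': node 6→14  emit P5@[23:24]
i=25 'b': node 14→15
i=26 'b': node 15→16
i=27 'b': node 16→13 (via fail)  emit P3@[25:27]
i=28 'c': node 13→7 (via fail)  emit P1@[28:28]
i=29 'c': node 7→5 (via fail)  emit P1@[29:29]
i=30 'c': node 5→5 (via fail)  emit P1@[30:30]
i=31 'a': node 5→1 (via fail)
i=32 'c': node 1→2  emit P1@[32:32]
i=33 'a': node 2→3
i=34 'c': node 3→4  emit P0@[31:34],P1@[34:34]
i=35 'c': node 4→5 (via fail)  emit P1@[35:35]
i=36 'a': node 5→1 (via fail)
i=37 'a': node 1→1 (via fail)
i=38 'c': node 1→2  emit P1@[38:38]
i=39 'a': node 2→3
i=40 'c': node 3→4  emit P0@[37:40],P1@[40:40]
i=41 'c': node 4→5 (via fail)  emit P1@[41:41]
i=42 'b': node 5→6 (via fail)
i=43 'a': node 6→14  emit P5@[42:43]
i=44 'a': node 14→1 (via fail)
i=45 'b': node 1→6 (via fail)
i=46 'a': node 6→14  emit P5@[45:46]
i=47 'c': node 14→2 (via fail)  emit P1@[47:47]
i=48 'a': node 2→3
i=49 'c': node 3→4  emit P0@[46:49],P1@[49:49]
i=50 'a': node 4→3 (via fail)
i=51 'c': node 3→4  emit P0@[48:51],P1@[51:51]
i=52 'a': node 4→3 (via fail)
i=53 'b': node 3→6 (via fail)
i=54 'c': node 6→7  emit P1@[54:54]
i=55 'b': node 7→8
i=56 'a': node 8→9  emit P5@[55:56]

Result: [[0,1],[4,3],[5,1],[7,1],[9,5],[11,2],[11,5],[13,5],[16,3],[17,5],[18,1],[21,5],[24,5],[27,3],[28,1],[29,1],[30,1],[32,1],[34,0],[34,1],[35,1],[38,1],[40,0],[40,1],[41,1],[43,5],[46,5],[47,1],[49,0],[49,1],[51,0],[51,1],[54,1],[56,5]]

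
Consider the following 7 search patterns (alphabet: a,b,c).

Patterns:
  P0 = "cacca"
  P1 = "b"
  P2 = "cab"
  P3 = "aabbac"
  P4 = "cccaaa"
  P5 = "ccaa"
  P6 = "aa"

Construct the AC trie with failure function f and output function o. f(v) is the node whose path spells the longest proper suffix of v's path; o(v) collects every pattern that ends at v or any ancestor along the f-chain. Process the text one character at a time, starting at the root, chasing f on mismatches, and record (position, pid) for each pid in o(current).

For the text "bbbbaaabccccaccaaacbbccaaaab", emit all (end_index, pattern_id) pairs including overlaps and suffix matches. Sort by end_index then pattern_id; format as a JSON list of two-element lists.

Construct AC machine:
Trie (insert patterns):
  0='ε' goto a→8 b→6 c→1
  1='c' goto a→2 c→14
  2='ca' goto b→7 c→3
  3='cac' goto c→4
  4='cacc' goto a→5
  5='cacca' goto ·  [P0 ends]
  6='b' goto ·  [P1 ends]
  7='cab' goto ·  [P2 ends]
  8='a' goto a→9
  9='aa' goto b→10  [P6 ends]
  10='aab' goto b→11
  11='aabb' goto a→12
  12='aabba' goto c→13
  13='aabbac' goto ·  [P3 ends]
  14='cc' goto a→19 c→15
  15='ccc' goto a→16
  16='ccca' goto a→17
  17='cccaa' goto a→18
  18='cccaaa' goto ·  [P4 ends]
  19='cca' goto a→20
  20='ccaa' goto ·  [P5 ends]

Failure links (BFS by depth):
  fail(1) 'c': from fail(0)=0 chase 'c': 0 ⇒ 0;  out=∅∪out(0)=∅
  fail(6) 'b': from fail(0)=0 chase 'b': 0 ⇒ 0;  out={1}∪out(0)={1}
  fail(8) 'a': from fail(0)=0 chase 'a': 0 ⇒ 0;  out=∅∪out(0)=∅
  fail(2) 'ca': from fail(1)=0 chase 'a': 0 ⇒ 8;  out=∅∪out(8)=∅
  fail(9) 'aa': from fail(8)=0 chase 'a': 0 ⇒ 8;  out={6}∪out(8)={6}
  fail(14) 'cc': from fail(1)=0 chase 'c': 0 ⇒ 1;  out=∅∪out(1)=∅
  fail(3) 'cac': from fail(2)=8 chase 'c': 8→0 ⇒ 1;  out=∅∪out(1)=∅
  fail(7) 'cab': from fail(2)=8 chase 'b': 8→0 ⇒ 6;  out={2}∪out(6)={1,2}
  fail(10) 'aab': from fail(9)=8 chase 'b': 8→0 ⇒ 6;  out=∅∪out(6)={1}
  fail(15) 'ccc': from fail(14)=1 chase 'c': 1 ⇒ 14;  out=∅∪out(14)=∅
  fail(19) 'cca': from fail(14)=1 chase 'a': 1 ⇒ 2;  out=∅∪out(2)=∅
  fail(4) 'cacc': from fail(3)=1 chase 'c': 1 ⇒ 14;  out=∅∪out(14)=∅
  fail(11) 'aabb': from fail(10)=6 chase 'b': 6→0 ⇒ 6;  out=∅∪out(6)={1}
  fail(16) 'ccca': from fail(15)=14 chase 'a': 14 ⇒ 19;  out=∅∪out(19)=∅
  fail(20) 'ccaa': from fail(19)=2 chase 'a': 2→8 ⇒ 9;  out={5}∪out(9)={5,6}
  fail(5) 'cacca': from fail(4)=14 chase 'a': 14 ⇒ 19;  out={0}∪out(19)={0}
  fail(12) 'aabba': from fail(11)=6 chase 'a': 6→0 ⇒ 8;  out=∅∪out(8)=∅
  fail(17) 'cccaa': from fail(16)=19 chase 'a': 19 ⇒ 20;  out=∅∪out(20)={5,6}
  fail(13) 'aabbac': from fail(12)=8 chase 'c': 8→0 ⇒ 1;  out={3}∪out(1)={3}
  fail(18) 'cccaaa': from fail(17)=20 chase 'a': 20→9→8 ⇒ 9;  out={4}∪out(9)={4,6}

Scan:
i=0 'b': node 0→6  ** P1@[0:0]
i=1 'b': node 6→6 (fail-walked)  ** P1@[1:1]
i=2 'b': node 6→6 (fail-walked)  ** P1@[2:2]
i=3 'b': node 6→6 (fail-walked)  ** P1@[3:3]
i=4 'a': node 6→8 (fail-walked)
i=5 'a': node 8→9  ** P6@[4:5]
i=6 'a': node 9→9 (fail-walked)  ** P6@[5:6]
i=7 'b': node 9→10  ** P1@[7:7]
i=8 'c': node 10→1 (fail-walked)
i=9 'c': node 1→14
i=10 'c': node 14→15
i=11 'c': node 15→15 (fail-walked)
i=12 'a': node 15→16
i=13 'c': node 16→3 (fail-walked)
i=14 'c': node 3→4
i=15 'a': node 4→5  ** P0@[11:15]
i=16 'a': node 5→20 (fail-walked)  ** P5@[13:16],P6@[15:16]
i=17 'a': node 20→9 (fail-walked)  ** P6@[16:17]
i=18 'c': node 9→1 (fail-walked)
i=19 'b': node 1→6 (fail-walked)  ** P1@[19:19]
i=20 'b': node 6→6 (fail-walked)  ** P1@[20:20]
i=21 'c': node 6→1 (fail-walked)
i=22 'c': node 1→14
i=23 'a': node 14→19
i=24 'a': node 19→20  ** P5@[21:24],P6@[23:24]
i=25 'a': node 20→9 (fail-walked)  ** P6@[24:25]
i=26 'a': node 9→9 (fail-walked)  ** P6@[25:26]
i=27 'b': node 9→10  ** P1@[27:27]

Matches: [[0,1],[1,1],[2,1],[3,1],[5,6],[6,6],[7,1],[15,0],[16,5],[16,6],[17,6],[19,1],[20,1],[24,5],[24,6],[25,6],[26,6],[27,1]]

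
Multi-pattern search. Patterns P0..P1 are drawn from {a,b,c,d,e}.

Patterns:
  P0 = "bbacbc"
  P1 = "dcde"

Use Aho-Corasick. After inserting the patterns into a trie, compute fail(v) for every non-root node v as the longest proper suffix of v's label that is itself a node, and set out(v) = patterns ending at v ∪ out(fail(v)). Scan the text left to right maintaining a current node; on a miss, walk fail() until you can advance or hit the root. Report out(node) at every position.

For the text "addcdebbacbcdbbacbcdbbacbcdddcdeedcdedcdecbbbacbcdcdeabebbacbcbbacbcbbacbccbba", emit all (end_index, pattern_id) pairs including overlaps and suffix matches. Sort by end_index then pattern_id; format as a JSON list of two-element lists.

Build automaton:
Trie (insert patterns):
  n0 'ε': b→1 d→7
  n1 'b': b→2
  n2 'bb': a→3
  n3 'bba': c→4
  n4 'bbac': b→5
  n5 'bbacb': c→6
  n6 'bbacbc': ·  ←P0
  n7 'd': c→8
  n8 'dc': d→9
  n9 'dcd': e→10
  n10 'dcde': ·  ←P1

Failure links (BFS by depth):
  fail(1) 'b': from fail(0)=0 chase 'b': 0 ⇒ 0;  out=∅∪out(0)=∅
  fail(7) 'd': from fail(0)=0 chase 'd': 0 ⇒ 0;  out=∅∪out(0)=∅
  fail(2) 'bb': from fail(1)=0 chase 'b': 0 ⇒ 1;  out=∅∪out(1)=∅
  fail(8) 'dc': from fail(7)=0 chase 'c': 0 ⇒ 0;  out=∅∪out(0)=∅
  fail(3) 'bba': from fail(2)=1 chase 'a': 1→0 ⇒ 0;  out=∅∪out(0)=∅
  fail(9) 'dcd': from fail(8)=0 chase 'd': 0 ⇒ 7;  out=∅∪out(7)=∅
  fail(4) 'bbac': from fail(3)=0 chase 'c': 0 ⇒ 0;  out=∅∪out(0)=∅
  fail(10) 'dcde': from fail(9)=7 chase 'e': 7→0 ⇒ 0;  out={1}∪out(0)={1}
  fail(5) 'bbacb': from fail(4)=0 chase 'b': 0 ⇒ 1;  out=∅∪out(1)=∅
  fail(6) 'bbacbc': from fail(5)=1 chase 'c': 1→0 ⇒ 0;  out={0}∪out(0)={0}

Text stream:
[0] read 'a'  n0⇒n0
[1] read 'd'  n0⇒n7
[2] read 'd'  n7⇒n7 (fail-walked)
[3] read 'c'  n7⇒n8
[4] read 'd'  n8⇒n9
[5] read 'e'  n9⇒n10  ** P1@[2:5]
[6] read 'b'  n10⇒n1 (fail-walked)
[7] read 'b'  n1⇒n2
[8] read 'a'  n2⇒n3
[9] read 'c'  n3⇒n4
[10] read 'b'  n4⇒n5
[11] read 'c'  n5⇒n6  ** P0@[6:11]
[12] read 'd'  n6⇒n7 (fail-walked)
[13] read 'b'  n7⇒n1 (fail-walked)
[14] read 'b'  n1⇒n2
[15] read 'a'  n2⇒n3
[16] read 'c'  n3⇒n4
[17] read 'b'  n4⇒n5
[18] read 'c'  n5⇒n6  ** P0@[13:18]
[19] read 'd'  n6⇒n7 (fail-walked)
[20] read 'b'  n7⇒n1 (fail-walked)
[21] read 'b'  n1⇒n2
[22] read 'a'  n2⇒n3
[23] read 'c'  n3⇒n4
[24] read 'b'  n4⇒n5
[25] read 'c'  n5⇒n6  ** P0@[20:25]
[26] read 'd'  n6⇒n7 (fail-walked)
[27] read 'd'  n7⇒n7 (fail-walked)
[28] read 'd'  n7⇒n7 (fail-walked)
[29] read 'c'  n7⇒n8
[30] read 'd'  n8⇒n9
[31] read 'e'  n9⇒n10  ** P1@[28:31]
[32] read 'e'  n10⇒n0 (fail-walked)
[33] read 'd'  n0⇒n7
[34] read 'c'  n7⇒n8
[35] read 'd'  n8⇒n9
[36] read 'e'  n9⇒n10  ** P1@[33:36]
[37] read 'd'  n10⇒n7 (fail-walked)
[38] read 'c'  n7⇒n8
[39] read 'd'  n8⇒n9
[40] read 'e'  n9⇒n10  ** P1@[37:40]
[41] read 'c'  n10⇒n0 (fail-walked)
[42] read 'b'  n0⇒n1
[43] read 'b'  n1⇒n2
[44] read 'b'  n2⇒n2 (fail-walked)
[45] read 'a'  n2⇒n3
[46] read 'c'  n3⇒n4
[47] read 'b'  n4⇒n5
[48] read 'c'  n5⇒n6  ** P0@[43:48]
[49] read 'd'  n6⇒n7 (fail-walked)
[50] read 'c'  n7⇒n8
[51] read 'd'  n8⇒n9
[52] read 'e'  n9⇒n10  ** P1@[49:52]
[53] read 'a'  n10⇒n0 (fail-walked)
[54] read 'b'  n0⇒n1
[55] read 'e'  n1⇒n0 (fail-walked)
[56] read 'b'  n0⇒n1
[57] read 'b'  n1⇒n2
[58] read 'a'  n2⇒n3
[59] read 'c'  n3⇒n4
[60] read 'b'  n4⇒n5
[61] read 'c'  n5⇒n6  ** P0@[56:61]
[62] read 'b'  n6⇒n1 (fail-walked)
[63] read 'b'  n1⇒n2
[64] read 'a'  n2⇒n3
[65] read 'c'  n3⇒n4
[66] read 'b'  n4⇒n5
[67] read 'c'  n5⇒n6  ** P0@[62:67]
[68] read 'b'  n6⇒n1 (fail-walked)
[69] read 'b'  n1⇒n2
[70] read 'a'  n2⇒n3
[71] read 'c'  n3⇒n4
[72] read 'b'  n4⇒n5
[73] read 'c'  n5⇒n6  ** P0@[68:73]
[74] read 'c'  n6⇒n0 (fail-walked)
[75] read 'b'  n0⇒n1
[76] read 'b'  n1⇒n2
[77] read 'a'  n2⇒n3

Result: [[5,1],[11,0],[18,0],[25,0],[31,1],[36,1],[40,1],[48,0],[52,1],[61,0],[67,0],[73,0]]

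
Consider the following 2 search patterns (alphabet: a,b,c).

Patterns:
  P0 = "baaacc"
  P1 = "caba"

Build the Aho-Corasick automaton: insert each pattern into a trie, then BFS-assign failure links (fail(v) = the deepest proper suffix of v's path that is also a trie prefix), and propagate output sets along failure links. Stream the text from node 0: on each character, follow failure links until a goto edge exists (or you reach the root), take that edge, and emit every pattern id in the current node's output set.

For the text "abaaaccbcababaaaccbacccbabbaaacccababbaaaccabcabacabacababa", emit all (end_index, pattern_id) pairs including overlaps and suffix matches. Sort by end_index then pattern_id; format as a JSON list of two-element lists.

Build automaton:
Trie (insert patterns):
  0='ε' goto b→1 c→7
  1='b' goto a→2
  2='ba' goto a→3
  3='baa' goto a→4
  4='baaa' goto c→5
  5='baaac' goto c→6
  6='baaacc' goto ·  ←P0
  7='c' goto a→8
  8='ca' goto b→9
  9='cab' goto a→10
  10='caba' goto ·  ←P1

BFS fail/out derivation:
  fail(1) 'b': from fail(0)=0 chase 'b': 0 ⇒ 0;  out=∅∪out(0)=∅
  fail(7) 'c': from fail(0)=0 chase 'c': 0 ⇒ 0;  out=∅∪out(0)=∅
  fail(2) 'ba': from fail(1)=0 chase 'a': 0 ⇒ 0;  out=∅∪out(0)=∅
  fail(8) 'ca': from fail(7)=0 chase 'a': 0 ⇒ 0;  out=∅∪out(0)=∅
  fail(3) 'baa': from fail(2)=0 chase 'a': 0 ⇒ 0;  out=∅∪out(0)=∅
  fail(9) 'cab': from fail(8)=0 chase 'b': 0 ⇒ 1;  out=∅∪out(1)=∅
  fail(4) 'baaa': from fail(3)=0 chase 'a': 0 ⇒ 0;  out=∅∪out(0)=∅
  fail(10) 'caba': from fail(9)=1 chase 'a': 1 ⇒ 2;  out={1}∪out(2)={1}
  fail(5) 'baaac': from fail(4)=0 chase 'c': 0 ⇒ 7;  out=∅∪out(7)=∅
  fail(6) 'baaacc': from fail(5)=7 chase 'c': 7→0 ⇒ 7;  out={0}∪out(7)={0}

Scan:
[0] read 'a'  n0⇒n0
[1] read 'b'  n0⇒n1
[2] read 'a'  n1⇒n2
[3] read 'a'  n2⇒n3
[4] read 'a'  n3⇒n4
[5] read 'c'  n4⇒n5
[6] read 'c'  n5⇒n6  → match P0@[1:6]
[7] read 'b'  n6⇒n1 ·f
[8] read 'c'  n1⇒n7 ·f
[9] read 'a'  n7⇒n8
[10] read 'b'  n8⇒n9
[11] read 'a'  n9⇒n10  → match P1@[8:11]
[12] read 'b'  n10⇒n1 ·f
[13] read 'a'  n1⇒n2
[14] read 'a'  n2⇒n3
[15] read 'a'  n3⇒n4
[16] read 'c'  n4⇒n5
[17] read 'c'  n5⇒n6  → match P0@[12:17]
[18] read 'b'  n6⇒n1 ·f
[19] read 'a'  n1⇒n2
[20] read 'c'  n2⇒n7 ·f
[21] read 'c'  n7⇒n7 ·f
[22] read 'c'  n7⇒n7 ·f
[23] read 'b'  n7⇒n1 ·f
[24] read 'a'  n1⇒n2
[25] read 'b'  n2⇒n1 ·f
[26] read 'b'  n1⇒n1 ·f
[27] read 'a'  n1⇒n2
[28] read 'a'  n2⇒n3
[29] read 'a'  n3⇒n4
[30] read 'c'  n4⇒n5
[31] read 'c'  n5⇒n6  → match P0@[26:31]
[32] read 'c'  n6⇒n7 ·f
[33] read 'a'  n7⇒n8
[34] read 'b'  n8⇒n9
[35] read 'a'  n9⇒n10  → match P1@[32:35]
[36] read 'b'  n10⇒n1 ·f
[37] read 'b'  n1⇒n1 ·f
[38] read 'a'  n1⇒n2
[39] read 'a'  n2⇒n3
[40] read 'a'  n3⇒n4
[41] read 'c'  n4⇒n5
[42] read 'c'  n5⇒n6  → match P0@[37:42]
[43] read 'a'  n6⇒n8 ·f
[44] read 'b'  n8⇒n9
[45] read 'c'  n9⇒n7 ·f
[46] read 'a'  n7⇒n8
[47] read 'b'  n8⇒n9
[48] read 'a'  n9⇒n10  → match P1@[45:48]
[49] read 'c'  n10⇒n7 ·f
[50] read 'a'  n7⇒n8
[51] read 'b'  n8⇒n9
[52] read 'a'  n9⇒n10  → match P1@[49:52]
[53] read 'c'  n10⇒n7 ·f
[54] read 'a'  n7⇒n8
[55] read 'b'  n8⇒n9
[56] read 'a'  n9⇒n10  → match P1@[53:56]
[57] read 'b'  n10⇒n1 ·f
[58] read 'a'  n1⇒n2

All matches (sorted): [[6,0],[11,1],[17,0],[31,0],[35,1],[42,0],[48,1],[52,1],[56,1]]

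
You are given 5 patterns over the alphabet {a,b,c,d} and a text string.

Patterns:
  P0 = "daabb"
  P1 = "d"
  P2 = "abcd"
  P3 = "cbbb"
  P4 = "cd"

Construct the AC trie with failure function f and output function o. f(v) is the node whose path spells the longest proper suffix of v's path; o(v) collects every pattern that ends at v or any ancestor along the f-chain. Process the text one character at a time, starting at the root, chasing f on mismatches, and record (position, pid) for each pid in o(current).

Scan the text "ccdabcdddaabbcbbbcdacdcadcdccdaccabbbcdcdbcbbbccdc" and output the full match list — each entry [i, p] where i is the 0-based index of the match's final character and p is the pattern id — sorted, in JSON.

Construct AC machine:
Trie (insert patterns):
  0='ε' goto a→6 c→10 d→1
  1='d' goto a→2  [P1 ends]
  2='da' goto a→3
  3='daa' goto b→4
  4='daab' goto b→5
  5='daabb' goto ·  [P0 ends]
  6='a' goto b→7
  7='ab' goto c→8
  8='abc' goto d→9
  9='abcd' goto ·  [P2 ends]
  10='c' goto b→11 d→14
  11='cb' goto b→12
  12='cbb' goto b→13
  13='cbbb' goto ·  [P3 ends]
  14='cd' goto ·  [P4 ends]

BFS fail/out derivation:
  fail(1) 'd': from fail(0)=0 chase 'd': 0 ⇒ 0;  out={1}∪out(0)={1}
  fail(6) 'a': from fail(0)=0 chase 'a': 0 ⇒ 0;  out=∅∪out(0)=∅
  fail(10) 'c': from fail(0)=0 chase 'c': 0 ⇒ 0;  out=∅∪out(0)=∅
  fail(2) 'da': from fail(1)=0 chase 'a': 0 ⇒ 6;  out=∅∪out(6)=∅
  fail(7) 'ab': from fail(6)=0 chase 'b': 0 ⇒ 0;  out=∅∪out(0)=∅
  fail(11) 'cb': from fail(10)=0 chase 'b': 0 ⇒ 0;  out=∅∪out(0)=∅
  fail(14) 'cd': from fail(10)=0 chase 'd': 0 ⇒ 1;  out={4}∪out(1)={1,4}
  fail(3) 'daa': from fail(2)=6 chase 'a': 6→0 ⇒ 6;  out=∅∪out(6)=∅
  fail(8) 'abc': from fail(7)=0 chase 'c': 0 ⇒ 10;  out=∅∪out(10)=∅
  fail(12) 'cbb': from fail(11)=0 chase 'b': 0 ⇒ 0;  out=∅∪out(0)=∅
  fail(4) 'daab': from fail(3)=6 chase 'b': 6 ⇒ 7;  out=∅∪out(7)=∅
  fail(9) 'abcd': from fail(8)=10 chase 'd': 10 ⇒ 14;  out={2}∪out(14)={1,2,4}
  fail(13) 'cbbb': from fail(12)=0 chase 'b': 0 ⇒ 0;  out={3}∪out(0)={3}
  fail(5) 'daabb': from fail(4)=7 chase 'b': 7→0 ⇒ 0;  out={0}∪out(0)={0}

Text stream:
pos 0 'c': at 10
pos 1 'c': at 10 (via fail)
pos 2 'd': at 14  ** P1@[2:2],P4@[1:2]
pos 3 'a': at 2 (via fail)
pos 4 'b': at 7 (via fail)
pos 5 'c': at 8
pos 6 'd': at 9  ** P1@[6:6],P2@[3:6],P4@[5:6]
pos 7 'd': at 1 (via fail)  ** P1@[7:7]
pos 8 'd': at 1 (via fail)  ** P1@[8:8]
pos 9 'a': at 2
pos 10 'a': at 3
pos 11 'b': at 4
pos 12 'b': at 5  ** P0@[8:12]
pos 13 'c': at 10 (via fail)
pos 14 'b': at 11
pos 15 'b': at 12
pos 16 'b': at 13  ** P3@[13:16]
pos 17 'c': at 10 (via fail)
pos 18 'd': at 14  ** P1@[18:18],P4@[17:18]
pos 19 'a': at 2 (via fail)
pos 20 'c': at 10 (via fail)
pos 21 'd': at 14  ** P1@[21:21],P4@[20:21]
pos 22 'c': at 10 (via fail)
pos 23 'a': at 6 (via fail)
pos 24 'd': at 1 (via fail)  ** P1@[24:24]
pos 25 'c': at 10 (via fail)
pos 26 'd': at 14  ** P1@[26:26],P4@[25:26]
pos 27 'c': at 10 (via fail)
pos 28 'c': at 10 (via fail)
pos 29 'd': at 14  ** P1@[29:29],P4@[28:29]
pos 30 'a': at 2 (via fail)
pos 31 'c': at 10 (via fail)
pos 32 'c': at 10 (via fail)
pos 33 'a': at 6 (via fail)
pos 34 'b': at 7
pos 35 'b': at 0 (via fail)
pos 36 'b': at 0
pos 37 'c': at 10
pos 38 'd': at 14  ** P1@[38:38],P4@[37:38]
pos 39 'c': at 10 (via fail)
pos 40 'd': at 14  ** P1@[40:40],P4@[39:40]
pos 41 'b': at 0 (via fail)
pos 42 'c': at 10
pos 43 'b': at 11
pos 44 'b': at 12
pos 45 'b': at 13  ** P3@[42:45]
pos 46 'c': at 10 (via fail)
pos 47 'c': at 10 (via fail)
pos 48 'd': at 14  ** P1@[48:48],P4@[47:48]
pos 49 'c': at 10 (via fail)

All matches (sorted): [[2,1],[2,4],[6,1],[6,2],[6,4],[7,1],[8,1],[12,0],[16,3],[18,1],[18,4],[21,1],[21,4],[24,1],[26,1],[26,4],[29,1],[29,4],[38,1],[38,4],[40,1],[40,4],[45,3],[48,1],[48,4]]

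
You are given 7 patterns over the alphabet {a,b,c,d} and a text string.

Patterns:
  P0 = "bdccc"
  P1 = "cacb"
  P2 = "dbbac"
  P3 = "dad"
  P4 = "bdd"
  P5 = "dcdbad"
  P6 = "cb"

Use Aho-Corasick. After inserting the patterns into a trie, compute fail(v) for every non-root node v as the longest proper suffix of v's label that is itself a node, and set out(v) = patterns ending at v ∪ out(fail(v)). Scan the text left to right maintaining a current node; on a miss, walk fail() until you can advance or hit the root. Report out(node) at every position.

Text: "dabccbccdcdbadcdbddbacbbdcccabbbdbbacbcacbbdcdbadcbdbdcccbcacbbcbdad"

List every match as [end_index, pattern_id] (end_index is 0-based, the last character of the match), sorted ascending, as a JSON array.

Construct AC machine:
Trie (insert patterns):
  n0 'ε': b→1 c→6 d→10
  n1 'b': d→2
  n2 'bd': c→3 d→17
  n3 'bdc': c→4
  n4 'bdcc': c→5
  n5 'bdccc': ·  [P0 ends]
  n6 'c': a→7 b→23
  n7 'ca': c→8
  n8 'cac': b→9
  n9 'cacb': ·  [P1 ends]
  n10 'd': a→15 b→11 c→18
  n11 'db': b→12
  n12 'dbb': a→13
  n13 'dbba': c→14
  n14 'dbbac': ·  [P2 ends]
  n15 'da': d→16
  n16 'dad': ·  [P3 ends]
  n17 'bdd': ·  [P4 ends]
  n18 'dc': d→19
  n19 'dcd': b→20
  n20 'dcdb': a→21
  n21 'dcdba': d→22
  n22 'dcdbad': ·  [P5 ends]
  n23 'cb': ·  [P6 ends]

BFS fail/out derivation:
  n1('b'): parent n0 fail=0; on 'b' 0 → fail=0;  out ∅∪∅=∅
  n6('c'): parent n0 fail=0; on 'c' 0 → fail=0;  out ∅∪∅=∅
  n10('d'): parent n0 fail=0; on 'd' 0 → fail=0;  out ∅∪∅=∅
  n2('bd'): parent n1 fail=0; on 'd' 0 → fail=10;  out ∅∪∅=∅
  n7('ca'): parent n6 fail=0; on 'a' 0 → fail=0;  out ∅∪∅=∅
  n11('db'): parent n10 fail=0; on 'b' 0 → fail=1;  out ∅∪∅=∅
  n15('da'): parent n10 fail=0; on 'a' 0 → fail=0;  out ∅∪∅=∅
  n18('dc'): parent n10 fail=0; on 'c' 0 → fail=6;  out ∅∪∅=∅
  n23('cb'): parent n6 fail=0; on 'b' 0 → fail=1;  out {6}∪∅={6}
  n3('bdc'): parent n2 fail=10; on 'c' 10 → fail=18;  out ∅∪∅=∅
  n8('cac'): parent n7 fail=0; on 'c' 0 → fail=6;  out ∅∪∅=∅
  n12('dbb'): parent n11 fail=1; on 'b' 1→0 → fail=1;  out ∅∪∅=∅
  n16('dad'): parent n15 fail=0; on 'd' 0 → fail=10;  out {3}∪∅={3}
  n17('bdd'): parent n2 fail=10; on 'd' 10→0 → fail=10;  out {4}∪∅={4}
  n19('dcd'): parent n18 fail=6; on 'd' 6→0 → fail=10;  out ∅∪∅=∅
  n4('bdcc'): parent n3 fail=18; on 'c' 18→6→0 → fail=6;  out ∅∪∅=∅
  n9('cacb'): parent n8 fail=6; on 'b' 6 → fail=23;  out {1}∪{6}={1,6}
  n13('dbba'): parent n12 fail=1; on 'a' 1→0 → fail=0;  out ∅∪∅=∅
  n20('dcdb'): parent n19 fail=10; on 'b' 10 → fail=11;  out ∅∪∅=∅
  n5('bdccc'): parent n4 fail=6; on 'c' 6→0 → fail=6;  out {0}∪∅={0}
  n14('dbbac'): parent n13 fail=0; on 'c' 0 → fail=6;  out {2}∪∅={2}
  n21('dcdba'): parent n20 fail=11; on 'a' 11→1→0 → fail=0;  out ∅∪∅=∅
  n22('dcdbad'): parent n21 fail=0; on 'd' 0 → fail=10;  out {5}∪∅={5}

Text stream:
[0] read 'd'  n0⇒n10
[1] read 'a'  n10⇒n15
[2] read 'b'  n15⇒n1 (fail-walked)
[3] read 'c'  n1⇒n6 (fail-walked)
[4] read 'c'  n6⇒n6 (fail-walked)
[5] read 'b'  n6⇒n23  ** P6@[4:5]
[6] read 'c'  n23⇒n6 (fail-walked)
[7] read 'c'  n6⇒n6 (fail-walked)
[8] read 'd'  n6⇒n10 (fail-walked)
[9] read 'c'  n10⇒n18
[10] read 'd'  n18⇒n19
[11] read 'b'  n19⇒n20
[12] read 'a'  n20⇒n21
[13] read 'd'  n21⇒n22  ** P5@[8:13]
[14] read 'c'  n22⇒n18 (fail-walked)
[15] read 'd'  n18⇒n19
[16] read 'b'  n19⇒n20
[17] read 'd'  n20⇒n2 (fail-walked)
[18] read 'd'  n2⇒n17  ** P4@[16:18]
[19] read 'b'  n17⇒n11 (fail-walked)
[20] read 'a'  n11⇒n0 (fail-walked)
[21] read 'c'  n0⇒n6
[22] read 'b'  n6⇒n23  ** P6@[21:22]
[23] read 'b'  n23⇒n1 (fail-walked)
[24] read 'd'  n1⇒n2
[25] read 'c'  n2⇒n3
[26] read 'c'  n3⇒n4
[27] read 'c'  n4⇒n5  ** P0@[23:27]
[28] read 'a'  n5⇒n7 (fail-walked)
[29] read 'b'  n7⇒n1 (fail-walked)
[30] read 'b'  n1⇒n1 (fail-walked)
[31] read 'b'  n1⇒n1 (fail-walked)
[32] read 'd'  n1⇒n2
[33] read 'b'  n2⇒n11 (fail-walked)
[34] read 'b'  n11⇒n12
[35] read 'a'  n12⇒n13
[36] read 'c'  n13⇒n14  ** P2@[32:36]
[37] read 'b'  n14⇒n23 (fail-walked)  ** P6@[36:37]
[38] read 'c'  n23⇒n6 (fail-walked)
[39] read 'a'  n6⇒n7
[40] read 'c'  n7⇒n8
[41] read 'b'  n8⇒n9  ** P1@[38:41],P6@[40:41]
[42] read 'b'  n9⇒n1 (fail-walked)
[43] read 'd'  n1⇒n2
[44] read 'c'  n2⇒n3
[45] read 'd'  n3⇒n19 (fail-walked)
[46] read 'b'  n19⇒n20
[47] read 'a'  n20⇒n21
[48] read 'd'  n21⇒n22  ** P5@[43:48]
[49] read 'c'  n22⇒n18 (fail-walked)
[50] read 'b'  n18⇒n23 (fail-walked)  ** P6@[49:50]
[51] read 'd'  n23⇒n2 (fail-walked)
[52] read 'b'  n2⇒n11 (fail-walked)
[53] read 'd'  n11⇒n2 (fail-walked)
[54] read 'c'  n2⇒n3
[55] read 'c'  n3⇒n4
[56] read 'c'  n4⇒n5  ** P0@[52:56]
[57] read 'b'  n5⇒n23 (fail-walked)  ** P6@[56:57]
[58] read 'c'  n23⇒n6 (fail-walked)
[59] read 'a'  n6⇒n7
[60] read 'c'  n7⇒n8
[61] read 'b'  n8⇒n9  ** P1@[58:61],P6@[60:61]
[62] read 'b'  n9⇒n1 (fail-walked)
[63] read 'c'  n1⇒n6 (fail-walked)
[64] read 'b'  n6⇒n23  ** P6@[63:64]
[65] read 'd'  n23⇒n2 (fail-walked)
[66] read 'a'  n2⇒n15 (fail-walked)
[67] read 'd'  n15⇒n16  ** P3@[65:67]

Matches: [[5,6],[13,5],[18,4],[22,6],[27,0],[36,2],[37,6],[41,1],[41,6],[48,5],[50,6],[56,0],[57,6],[61,1],[61,6],[64,6],[67,3]]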